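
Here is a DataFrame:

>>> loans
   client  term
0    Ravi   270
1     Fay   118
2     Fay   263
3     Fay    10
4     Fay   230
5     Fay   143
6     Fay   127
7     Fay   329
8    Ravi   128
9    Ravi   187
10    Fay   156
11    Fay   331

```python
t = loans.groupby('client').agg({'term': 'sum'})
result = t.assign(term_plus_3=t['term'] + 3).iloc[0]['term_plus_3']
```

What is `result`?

group by client, sum of term:
        term
client      
Fay     1707
Ravi     585
add column term_plus_3 = t['term'] + 3:
        term  term_plus_3
client                   
Fay     1707         1710
Ravi     585          588
Reading off the value at position 0, column 'term_plus_3', we get 1710.

1710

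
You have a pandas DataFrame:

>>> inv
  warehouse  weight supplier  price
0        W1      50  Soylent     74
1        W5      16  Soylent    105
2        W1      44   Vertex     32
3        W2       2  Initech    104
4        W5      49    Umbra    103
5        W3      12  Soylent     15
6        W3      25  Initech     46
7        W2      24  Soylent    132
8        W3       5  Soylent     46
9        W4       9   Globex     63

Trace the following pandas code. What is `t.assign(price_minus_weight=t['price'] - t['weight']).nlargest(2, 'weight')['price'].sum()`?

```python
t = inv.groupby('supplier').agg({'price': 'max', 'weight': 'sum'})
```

group by supplier: max(price), sum(weight):
          price  weight
supplier               
Globex       63       9
Initech     104      27
Soylent     132     107
Umbra       103      49
Vertex       32      44
add column price_minus_weight = t['price'] - t['weight']:
          price  weight  price_minus_weight
supplier                                   
Globex       63       9                  54
Initech     104      27                  77
Soylent     132     107                  25
Umbra       103      49                  54
Vertex       32      44                 -12
take 2 rows with largest weight:
          price  weight  price_minus_weight
supplier                                   
Soylent     132     107                  25
Umbra       103      49                  54
Finally, sum of column 'price' = 235.

235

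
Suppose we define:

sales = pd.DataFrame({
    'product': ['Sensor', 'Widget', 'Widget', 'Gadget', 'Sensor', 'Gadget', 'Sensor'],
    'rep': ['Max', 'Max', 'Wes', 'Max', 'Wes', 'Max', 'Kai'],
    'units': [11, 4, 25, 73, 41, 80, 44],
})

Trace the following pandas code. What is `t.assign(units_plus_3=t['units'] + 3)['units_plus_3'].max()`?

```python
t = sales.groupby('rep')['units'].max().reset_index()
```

group by rep, max of units:
rep
Kai    44
Max    80
Wes    41
Name: units, dtype: int64
reset_index():
   rep  units
0  Kai     44
1  Max     80
2  Wes     41
add column units_plus_3 = t['units'] + 3:
   rep  units  units_plus_3
0  Kai     44            47
1  Max     80            83
2  Wes     41            44
Hence 83.

83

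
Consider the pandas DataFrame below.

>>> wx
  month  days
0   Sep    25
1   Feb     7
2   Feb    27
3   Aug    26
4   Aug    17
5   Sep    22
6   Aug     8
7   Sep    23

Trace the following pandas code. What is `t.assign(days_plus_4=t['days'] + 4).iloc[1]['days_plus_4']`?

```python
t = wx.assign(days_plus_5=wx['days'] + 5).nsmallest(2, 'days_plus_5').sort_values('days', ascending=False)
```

add column days_plus_5 = wx['days'] + 5:
  month  days  days_plus_5
0   Sep    25           30
1   Feb     7           12
2   Feb    27           32
3   Aug    26           31
4   Aug    17           22
5   Sep    22           27
6   Aug     8           13
7   Sep    23           28
take 2 rows with smallest days_plus_5:
  month  days  days_plus_5
1   Feb     7           12
6   Aug     8           13
sort by days descending:
  month  days  days_plus_5
6   Aug     8           13
1   Feb     7           12
add column days_plus_4 = t['days'] + 4:
  month  days  days_plus_5  days_plus_4
6   Aug     8           13           12
1   Feb     7           12           11
Reading off the value at position 1, column 'days_plus_4', we get 11.

11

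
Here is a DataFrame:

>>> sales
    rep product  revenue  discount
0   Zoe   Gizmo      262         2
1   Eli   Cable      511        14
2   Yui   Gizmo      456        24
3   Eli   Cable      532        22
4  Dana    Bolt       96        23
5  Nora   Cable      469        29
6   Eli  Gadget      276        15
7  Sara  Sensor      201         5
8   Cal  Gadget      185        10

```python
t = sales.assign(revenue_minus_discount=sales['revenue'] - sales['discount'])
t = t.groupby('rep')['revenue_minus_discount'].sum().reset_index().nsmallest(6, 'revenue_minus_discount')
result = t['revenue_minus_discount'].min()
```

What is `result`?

73

add column revenue_minus_discount = sales['revenue'] - sales['discount']:
    rep product  revenue  discount  revenue_minus_discount
0   Zoe   Gizmo      262         2                     260
1   Eli   Cable      511        14                     497
2   Yui   Gizmo      456        24                     432
3   Eli   Cable      532        22                     510
4  Dana    Bolt       96        23                      73
5  Nora   Cable      469        29                     440
6   Eli  Gadget      276        15                     261
7  Sara  Sensor      201         5                     196
8   Cal  Gadget      185        10                     175
group by rep, sum of revenue_minus_discount:
rep
Cal      175
Dana      73
Eli     1268
Nora     440
Sara     196
Yui      432
Zoe      260
Name: revenue_minus_discount, dtype: int64
reset_index():
    rep  revenue_minus_discount
0   Cal                     175
1  Dana                      73
2   Eli                    1268
3  Nora                     440
4  Sara                     196
5   Yui                     432
6   Zoe                     260
take 6 rows with smallest revenue_minus_discount:
    rep  revenue_minus_discount
1  Dana                      73
0   Cal                     175
4  Sara                     196
6   Zoe                     260
5   Yui                     432
3  Nora                     440
Finally, min of column 'revenue_minus_discount' = 73.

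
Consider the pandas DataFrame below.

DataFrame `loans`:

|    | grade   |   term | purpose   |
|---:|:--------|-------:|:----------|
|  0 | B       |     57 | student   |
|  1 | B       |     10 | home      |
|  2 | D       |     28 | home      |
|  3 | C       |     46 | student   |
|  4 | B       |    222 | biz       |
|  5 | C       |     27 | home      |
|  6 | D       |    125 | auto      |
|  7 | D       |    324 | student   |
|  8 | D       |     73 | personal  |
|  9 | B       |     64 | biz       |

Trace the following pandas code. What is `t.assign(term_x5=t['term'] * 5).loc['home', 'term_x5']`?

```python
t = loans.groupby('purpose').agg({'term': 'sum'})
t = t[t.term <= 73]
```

325

group by purpose, sum of term:
          term
purpose       
auto       125
biz        286
home        65
personal    73
student    427
filter rows where term <= 73:
          term
purpose       
home        65
personal    73
add column term_x5 = t['term'] * 5:
          term  term_x5
purpose                
home        65      325
personal    73      365
Finally, value at row 'home', column 'term_x5' = 325.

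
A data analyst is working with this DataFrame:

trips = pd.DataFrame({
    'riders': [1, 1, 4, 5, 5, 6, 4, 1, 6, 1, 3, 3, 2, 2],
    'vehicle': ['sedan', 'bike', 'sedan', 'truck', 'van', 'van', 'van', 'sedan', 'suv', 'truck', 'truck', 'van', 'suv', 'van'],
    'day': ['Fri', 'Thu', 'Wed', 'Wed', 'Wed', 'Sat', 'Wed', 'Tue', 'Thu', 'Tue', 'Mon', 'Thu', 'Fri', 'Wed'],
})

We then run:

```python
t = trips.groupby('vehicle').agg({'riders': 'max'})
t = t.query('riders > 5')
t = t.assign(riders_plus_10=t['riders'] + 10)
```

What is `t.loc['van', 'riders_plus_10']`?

group by vehicle, max of riders:
         riders
vehicle        
bike          1
sedan         4
suv           6
truck         5
van           6
filter rows where riders > 5:
         riders
vehicle        
suv           6
van           6
add column riders_plus_10 = t['riders'] + 10:
         riders  riders_plus_10
vehicle                        
suv           6              16
van           6              16
Hence 16.

16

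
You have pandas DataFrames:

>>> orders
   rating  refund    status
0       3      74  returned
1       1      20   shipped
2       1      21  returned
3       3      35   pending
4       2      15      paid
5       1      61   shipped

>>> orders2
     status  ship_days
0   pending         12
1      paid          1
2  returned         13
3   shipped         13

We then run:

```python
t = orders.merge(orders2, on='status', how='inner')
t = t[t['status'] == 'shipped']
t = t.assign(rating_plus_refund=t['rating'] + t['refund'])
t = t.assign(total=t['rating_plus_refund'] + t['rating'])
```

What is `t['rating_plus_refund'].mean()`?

merge on 'status' (how='inner') → 6 rows:
   rating  refund    status  ship_days
0       3      74  returned         13
1       1      20   shipped         13
2       1      21  returned         13
3       3      35   pending         12
4       2      15      paid          1
5       1      61   shipped         13
filter rows where status == 'shipped':
   rating  refund   status  ship_days
1       1      20  shipped         13
5       1      61  shipped         13
add column rating_plus_refund = t['rating'] + t['refund']:
   rating  refund   status  ship_days  rating_plus_refund
1       1      20  shipped         13                  21
5       1      61  shipped         13                  62
add column total = t['rating_plus_refund'] + t['rating']:
   rating  refund   status  ship_days  rating_plus_refund  total
1       1      20  shipped         13                  21     22
5       1      61  shipped         13                  62     63
So mean() = 41.5.

41.5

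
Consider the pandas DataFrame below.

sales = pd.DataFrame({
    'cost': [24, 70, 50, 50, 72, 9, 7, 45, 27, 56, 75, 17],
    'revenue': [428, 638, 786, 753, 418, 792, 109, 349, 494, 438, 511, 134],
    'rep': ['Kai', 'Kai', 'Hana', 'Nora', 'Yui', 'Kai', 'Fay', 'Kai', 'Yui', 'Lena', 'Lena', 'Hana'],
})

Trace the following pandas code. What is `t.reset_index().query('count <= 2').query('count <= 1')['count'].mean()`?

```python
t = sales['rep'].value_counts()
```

1.0

value_counts of rep:
rep
Kai     4
Hana    2
Yui     2
Lena    2
Nora    1
Fay     1
Name: count, dtype: int64
reset_index():
    rep  count
0   Kai      4
1  Hana      2
2   Yui      2
3  Lena      2
4  Nora      1
5   Fay      1
filter rows where count <= 2:
    rep  count
1  Hana      2
2   Yui      2
3  Lena      2
4  Nora      1
5   Fay      1
filter rows where count <= 1:
    rep  count
4  Nora      1
5   Fay      1
Then the mean of column 'count': 1.0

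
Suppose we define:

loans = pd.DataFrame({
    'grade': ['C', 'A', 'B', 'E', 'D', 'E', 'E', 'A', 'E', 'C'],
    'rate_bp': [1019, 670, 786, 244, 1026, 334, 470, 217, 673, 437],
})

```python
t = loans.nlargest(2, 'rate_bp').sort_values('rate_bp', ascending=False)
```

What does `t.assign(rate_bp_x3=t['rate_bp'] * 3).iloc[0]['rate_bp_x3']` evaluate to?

3078

take 2 rows with largest rate_bp:
  grade  rate_bp
4     D     1026
0     C     1019
sort by rate_bp descending:
  grade  rate_bp
4     D     1026
0     C     1019
add column rate_bp_x3 = t['rate_bp'] * 3:
  grade  rate_bp  rate_bp_x3
4     D     1026        3078
0     C     1019        3057
Taking the value at position 0, column 'rate_bp_x3' gives 3078.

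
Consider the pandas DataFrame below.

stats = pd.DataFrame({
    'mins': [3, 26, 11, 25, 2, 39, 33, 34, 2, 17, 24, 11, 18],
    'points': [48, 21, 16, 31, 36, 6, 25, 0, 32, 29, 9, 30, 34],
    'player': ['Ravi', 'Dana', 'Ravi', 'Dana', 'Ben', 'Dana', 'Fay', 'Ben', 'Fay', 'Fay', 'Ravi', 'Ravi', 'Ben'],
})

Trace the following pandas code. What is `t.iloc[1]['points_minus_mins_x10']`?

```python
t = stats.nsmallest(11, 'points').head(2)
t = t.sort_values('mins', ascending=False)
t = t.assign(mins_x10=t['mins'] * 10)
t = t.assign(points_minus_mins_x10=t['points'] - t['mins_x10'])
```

-340

take 11 rows with smallest points:
    mins  points player
7     34       0    Ben
5     39       6   Dana
10    24       9   Ravi
2     11      16   Ravi
1     26      21   Dana
6     33      25    Fay
9     17      29    Fay
11    11      30   Ravi
3     25      31   Dana
8      2      32    Fay
12    18      34    Ben
take first 2 rows:
   mins  points player
7    34       0    Ben
5    39       6   Dana
sort by mins descending:
   mins  points player
5    39       6   Dana
7    34       0    Ben
add column mins_x10 = t['mins'] * 10:
   mins  points player  mins_x10
5    39       6   Dana       390
7    34       0    Ben       340
add column points_minus_mins_x10 = t['points'] - t['mins_x10']:
   mins  points player  mins_x10  points_minus_mins_x10
5    39       6   Dana       390                   -384
7    34       0    Ben       340                   -340
Hence -340.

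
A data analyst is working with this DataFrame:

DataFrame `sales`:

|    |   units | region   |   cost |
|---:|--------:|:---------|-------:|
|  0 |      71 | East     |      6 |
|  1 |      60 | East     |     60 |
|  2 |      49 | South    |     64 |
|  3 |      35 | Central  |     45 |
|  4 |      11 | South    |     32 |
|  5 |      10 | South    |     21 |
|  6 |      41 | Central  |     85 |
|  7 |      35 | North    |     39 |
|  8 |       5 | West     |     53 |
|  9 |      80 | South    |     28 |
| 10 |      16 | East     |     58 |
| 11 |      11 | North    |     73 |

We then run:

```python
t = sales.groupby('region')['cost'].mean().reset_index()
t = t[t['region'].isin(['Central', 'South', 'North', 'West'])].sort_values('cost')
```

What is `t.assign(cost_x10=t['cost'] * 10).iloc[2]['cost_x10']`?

group by region, mean of cost:
region
Central    65.000000
East       41.333333
North      56.000000
South      36.250000
West       53.000000
Name: cost, dtype: float64
reset_index():
    region       cost
0  Central  65.000000
1     East  41.333333
2    North  56.000000
3    South  36.250000
4     West  53.000000
filter rows where region in ['Central', 'South', 'North', 'West']:
    region   cost
0  Central  65.00
2    North  56.00
3    South  36.25
4     West  53.00
sort by cost:
    region   cost
3    South  36.25
4     West  53.00
2    North  56.00
0  Central  65.00
add column cost_x10 = t['cost'] * 10:
    region   cost  cost_x10
3    South  36.25     362.5
4     West  53.00     530.0
2    North  56.00     560.0
0  Central  65.00     650.0
value at position 2, column 'cost_x10' → 560.0

560.0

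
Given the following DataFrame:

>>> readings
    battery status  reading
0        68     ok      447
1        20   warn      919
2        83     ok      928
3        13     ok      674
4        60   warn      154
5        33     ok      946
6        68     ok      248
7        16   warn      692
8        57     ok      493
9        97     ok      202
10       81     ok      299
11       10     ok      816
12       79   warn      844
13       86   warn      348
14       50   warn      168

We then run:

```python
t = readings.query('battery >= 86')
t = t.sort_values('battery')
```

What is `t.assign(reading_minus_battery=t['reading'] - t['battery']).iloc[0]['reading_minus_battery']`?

filter rows where battery >= 86:
    battery status  reading
9        97     ok      202
13       86   warn      348
sort by battery:
    battery status  reading
13       86   warn      348
9        97     ok      202
add column reading_minus_battery = t['reading'] - t['battery']:
    battery status  reading  reading_minus_battery
13       86   warn      348                    262
9        97     ok      202                    105
Hence 262.

262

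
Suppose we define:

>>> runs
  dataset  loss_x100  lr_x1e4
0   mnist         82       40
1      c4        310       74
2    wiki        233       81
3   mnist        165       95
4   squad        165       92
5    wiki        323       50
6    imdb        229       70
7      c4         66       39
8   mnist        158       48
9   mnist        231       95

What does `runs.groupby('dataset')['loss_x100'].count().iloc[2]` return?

group by dataset, count of loss_x100:
dataset
c4       2
imdb     1
mnist    4
squad    1
wiki     2
Name: loss_x100, dtype: int64

4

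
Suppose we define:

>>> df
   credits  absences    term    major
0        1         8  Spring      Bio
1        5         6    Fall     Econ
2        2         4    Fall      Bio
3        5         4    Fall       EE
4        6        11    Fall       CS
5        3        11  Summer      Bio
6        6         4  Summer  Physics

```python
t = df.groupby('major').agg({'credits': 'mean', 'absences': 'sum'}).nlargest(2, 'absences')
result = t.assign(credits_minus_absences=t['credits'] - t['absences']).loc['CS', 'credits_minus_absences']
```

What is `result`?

group by major: mean(credits), sum(absences):
         credits  absences
major                     
Bio          2.0        23
CS           6.0        11
EE           5.0         4
Econ         5.0         6
Physics      6.0         4
take 2 rows with largest absences:
       credits  absences
major                   
Bio        2.0        23
CS         6.0        11
add column credits_minus_absences = t['credits'] - t['absences']:
       credits  absences  credits_minus_absences
major                                           
Bio        2.0        23                   -21.0
CS         6.0        11                    -5.0
Hence -5.0.

-5.0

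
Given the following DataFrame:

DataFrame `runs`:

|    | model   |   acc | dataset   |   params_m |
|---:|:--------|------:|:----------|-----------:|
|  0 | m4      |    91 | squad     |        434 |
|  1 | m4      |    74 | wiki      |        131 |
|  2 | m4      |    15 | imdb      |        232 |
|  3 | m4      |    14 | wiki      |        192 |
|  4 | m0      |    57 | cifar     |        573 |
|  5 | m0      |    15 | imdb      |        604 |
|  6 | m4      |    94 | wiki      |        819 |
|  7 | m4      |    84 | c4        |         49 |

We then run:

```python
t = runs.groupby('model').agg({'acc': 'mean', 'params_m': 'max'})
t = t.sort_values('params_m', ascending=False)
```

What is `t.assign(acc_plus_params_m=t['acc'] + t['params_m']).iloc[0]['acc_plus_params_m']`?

group by model: mean(acc), max(params_m):
        acc  params_m
model                
m0     36.0       604
m4     62.0       819
sort by params_m descending:
        acc  params_m
model                
m4     62.0       819
m0     36.0       604
add column acc_plus_params_m = t['acc'] + t['params_m']:
        acc  params_m  acc_plus_params_m
model                                   
m4     62.0       819              881.0
m0     36.0       604              640.0

881.0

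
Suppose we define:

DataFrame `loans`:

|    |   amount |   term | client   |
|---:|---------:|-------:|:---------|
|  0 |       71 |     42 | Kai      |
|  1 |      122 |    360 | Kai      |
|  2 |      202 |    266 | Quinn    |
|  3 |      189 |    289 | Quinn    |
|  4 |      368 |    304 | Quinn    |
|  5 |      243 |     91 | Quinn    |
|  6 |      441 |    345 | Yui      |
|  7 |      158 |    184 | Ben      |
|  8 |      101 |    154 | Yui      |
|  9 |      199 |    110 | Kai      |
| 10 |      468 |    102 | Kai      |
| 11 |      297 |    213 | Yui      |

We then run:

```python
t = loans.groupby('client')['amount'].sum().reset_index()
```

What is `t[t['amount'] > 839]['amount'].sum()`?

1862

group by client, sum of amount:
client
Ben       158
Kai       860
Quinn    1002
Yui       839
Name: amount, dtype: int64
reset_index():
  client  amount
0    Ben     158
1    Kai     860
2  Quinn    1002
3    Yui     839
filter rows where amount > 839:
  client  amount
1    Kai     860
2  Quinn    1002
sum of column 'amount' → 1862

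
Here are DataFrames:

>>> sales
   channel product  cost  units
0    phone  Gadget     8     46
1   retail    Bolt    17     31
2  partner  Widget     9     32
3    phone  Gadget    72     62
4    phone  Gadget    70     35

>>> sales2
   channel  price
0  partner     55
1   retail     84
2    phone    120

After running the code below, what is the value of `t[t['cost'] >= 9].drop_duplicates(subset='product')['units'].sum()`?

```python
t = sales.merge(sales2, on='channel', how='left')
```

merge on 'channel' (how='left') → 5 rows:
   channel product  cost  units  price
0    phone  Gadget     8     46    120
1   retail    Bolt    17     31     84
2  partner  Widget     9     32     55
3    phone  Gadget    72     62    120
4    phone  Gadget    70     35    120
filter rows where cost >= 9:
   channel product  cost  units  price
1   retail    Bolt    17     31     84
2  partner  Widget     9     32     55
3    phone  Gadget    72     62    120
4    phone  Gadget    70     35    120
drop duplicate product (keep=first):
   channel product  cost  units  price
1   retail    Bolt    17     31     84
2  partner  Widget     9     32     55
3    phone  Gadget    72     62    120
Finally, sum of column 'units' = 125.

125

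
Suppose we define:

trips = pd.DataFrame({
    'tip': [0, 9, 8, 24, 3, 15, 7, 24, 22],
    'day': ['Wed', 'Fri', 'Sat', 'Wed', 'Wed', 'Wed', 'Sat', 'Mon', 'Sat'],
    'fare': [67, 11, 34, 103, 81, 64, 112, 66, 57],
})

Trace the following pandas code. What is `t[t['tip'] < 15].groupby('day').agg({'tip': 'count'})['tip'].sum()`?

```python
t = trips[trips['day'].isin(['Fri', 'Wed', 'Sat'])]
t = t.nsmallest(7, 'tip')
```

filter rows where day in ['Fri', 'Wed', 'Sat']:
   tip  day  fare
0    0  Wed    67
1    9  Fri    11
2    8  Sat    34
3   24  Wed   103
4    3  Wed    81
5   15  Wed    64
6    7  Sat   112
8   22  Sat    57
take 7 rows with smallest tip:
   tip  day  fare
0    0  Wed    67
4    3  Wed    81
6    7  Sat   112
2    8  Sat    34
1    9  Fri    11
5   15  Wed    64
8   22  Sat    57
filter rows where tip < 15:
   tip  day  fare
0    0  Wed    67
4    3  Wed    81
6    7  Sat   112
2    8  Sat    34
1    9  Fri    11
group by day, count of tip:
     tip
day     
Fri    1
Sat    2
Wed    2
The sum of column 'tip' is 5.

5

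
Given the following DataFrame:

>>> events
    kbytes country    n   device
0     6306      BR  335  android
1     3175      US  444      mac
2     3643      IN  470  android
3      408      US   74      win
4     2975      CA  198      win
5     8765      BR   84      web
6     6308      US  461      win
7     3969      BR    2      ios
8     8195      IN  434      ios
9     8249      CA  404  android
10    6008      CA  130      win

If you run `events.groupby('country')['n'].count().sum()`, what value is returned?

group by country, count of n:
country
BR    3
CA    3
IN    2
US    3
Name: n, dtype: int64
Finally, sum of the resulting series = 11.

11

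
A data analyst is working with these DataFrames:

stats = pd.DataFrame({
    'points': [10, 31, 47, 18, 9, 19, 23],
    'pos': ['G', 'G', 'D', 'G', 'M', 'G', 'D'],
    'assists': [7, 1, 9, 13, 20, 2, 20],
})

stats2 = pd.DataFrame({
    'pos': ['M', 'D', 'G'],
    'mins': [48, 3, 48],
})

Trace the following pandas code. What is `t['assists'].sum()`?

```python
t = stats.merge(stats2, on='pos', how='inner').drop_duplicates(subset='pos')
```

36

merge on 'pos' (how='inner') → 7 rows:
   points pos  assists  mins
0      10   G        7    48
1      31   G        1    48
2      47   D        9     3
3      18   G       13    48
4       9   M       20    48
5      19   G        2    48
6      23   D       20     3
drop duplicate pos (keep=first):
   points pos  assists  mins
0      10   G        7    48
2      47   D        9     3
4       9   M       20    48
Taking the sum of column 'assists' gives 36.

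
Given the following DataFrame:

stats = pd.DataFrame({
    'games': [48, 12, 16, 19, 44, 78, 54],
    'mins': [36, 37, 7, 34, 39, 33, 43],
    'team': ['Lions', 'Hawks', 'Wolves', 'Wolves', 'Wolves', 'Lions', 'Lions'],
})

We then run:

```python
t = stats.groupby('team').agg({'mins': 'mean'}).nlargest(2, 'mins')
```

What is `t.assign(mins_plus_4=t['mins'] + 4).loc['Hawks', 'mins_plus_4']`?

group by team, mean of mins:
             mins
team             
Hawks   37.000000
Lions   37.333333
Wolves  26.666667
take 2 rows with largest mins:
            mins
team            
Lions  37.333333
Hawks  37.000000
add column mins_plus_4 = t['mins'] + 4:
            mins  mins_plus_4
team                         
Lions  37.333333    41.333333
Hawks  37.000000    41.000000

41.0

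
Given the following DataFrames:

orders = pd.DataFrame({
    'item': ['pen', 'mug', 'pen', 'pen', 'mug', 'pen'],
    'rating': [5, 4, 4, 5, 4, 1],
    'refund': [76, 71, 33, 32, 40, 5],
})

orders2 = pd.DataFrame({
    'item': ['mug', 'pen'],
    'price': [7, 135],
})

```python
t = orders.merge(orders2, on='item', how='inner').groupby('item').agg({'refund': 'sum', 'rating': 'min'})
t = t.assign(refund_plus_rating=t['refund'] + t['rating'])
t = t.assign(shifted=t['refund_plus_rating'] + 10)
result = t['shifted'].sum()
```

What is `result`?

282

merge on 'item' (how='inner') → 6 rows:
  item  rating  refund  price
0  pen       5      76    135
1  mug       4      71      7
2  pen       4      33    135
3  pen       5      32    135
4  mug       4      40      7
5  pen       1       5    135
group by item: sum(refund), min(rating):
      refund  rating
item                
mug      111       4
pen      146       1
add column refund_plus_rating = t['refund'] + t['rating']:
      refund  rating  refund_plus_rating
item                                    
mug      111       4                 115
pen      146       1                 147
add column shifted = t['refund_plus_rating'] + 10:
      refund  rating  refund_plus_rating  shifted
item                                             
mug      111       4                 115      125
pen      146       1                 147      157
Then the sum of column 'shifted': 282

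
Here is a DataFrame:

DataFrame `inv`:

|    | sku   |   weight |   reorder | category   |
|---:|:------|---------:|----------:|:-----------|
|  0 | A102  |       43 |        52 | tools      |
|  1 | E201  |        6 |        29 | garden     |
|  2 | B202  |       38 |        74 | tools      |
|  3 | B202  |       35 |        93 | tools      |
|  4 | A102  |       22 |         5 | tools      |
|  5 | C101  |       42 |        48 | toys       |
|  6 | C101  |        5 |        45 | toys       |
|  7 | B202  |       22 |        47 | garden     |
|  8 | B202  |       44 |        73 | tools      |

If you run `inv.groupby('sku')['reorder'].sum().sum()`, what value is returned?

group by sku, sum of reorder:
sku
A102     57
B202    287
C101     93
E201     29
Name: reorder, dtype: int64
Finally, sum of the resulting series = 466.

466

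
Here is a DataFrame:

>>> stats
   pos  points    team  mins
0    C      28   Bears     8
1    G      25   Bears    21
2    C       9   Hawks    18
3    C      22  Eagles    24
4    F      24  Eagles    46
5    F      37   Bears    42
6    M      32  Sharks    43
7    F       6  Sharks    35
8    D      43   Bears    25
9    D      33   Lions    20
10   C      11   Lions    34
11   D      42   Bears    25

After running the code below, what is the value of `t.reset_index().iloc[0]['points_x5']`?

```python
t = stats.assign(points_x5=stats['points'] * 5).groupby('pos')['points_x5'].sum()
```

add column points_x5 = stats['points'] * 5:
   pos  points    team  mins  points_x5
0    C      28   Bears     8        140
1    G      25   Bears    21        125
2    C       9   Hawks    18         45
3    C      22  Eagles    24        110
4    F      24  Eagles    46        120
5    F      37   Bears    42        185
6    M      32  Sharks    43        160
7    F       6  Sharks    35         30
8    D      43   Bears    25        215
9    D      33   Lions    20        165
10   C      11   Lions    34         55
11   D      42   Bears    25        210
group by pos, sum of points_x5:
pos
C    350
D    590
F    335
G    125
M    160
Name: points_x5, dtype: int64
reset_index():
  pos  points_x5
0   C        350
1   D        590
2   F        335
3   G        125
4   M        160
Reading off the value at position 0, column 'points_x5', we get 350.

350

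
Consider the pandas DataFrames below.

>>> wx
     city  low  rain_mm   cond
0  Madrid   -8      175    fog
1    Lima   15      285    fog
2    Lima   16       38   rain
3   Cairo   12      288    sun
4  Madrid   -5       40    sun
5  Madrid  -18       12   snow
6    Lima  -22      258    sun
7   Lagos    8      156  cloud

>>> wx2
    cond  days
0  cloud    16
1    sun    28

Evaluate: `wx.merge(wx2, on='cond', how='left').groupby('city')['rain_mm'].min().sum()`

merge on 'cond' (how='left') → 8 rows:
     city  low  rain_mm   cond  days
0  Madrid   -8      175    fog   NaN
1    Lima   15      285    fog   NaN
2    Lima   16       38   rain   NaN
3   Cairo   12      288    sun  28.0
4  Madrid   -5       40    sun  28.0
5  Madrid  -18       12   snow   NaN
6    Lima  -22      258    sun  28.0
7   Lagos    8      156  cloud  16.0
group by city, min of rain_mm:
city
Cairo     288
Lagos     156
Lima       38
Madrid     12
Name: rain_mm, dtype: int64
Finally, sum of the resulting series = 494.

494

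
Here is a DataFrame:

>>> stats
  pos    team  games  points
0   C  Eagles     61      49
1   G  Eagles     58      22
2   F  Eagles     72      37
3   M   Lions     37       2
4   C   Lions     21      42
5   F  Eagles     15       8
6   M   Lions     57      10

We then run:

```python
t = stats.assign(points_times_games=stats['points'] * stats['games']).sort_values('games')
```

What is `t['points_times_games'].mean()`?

add column points_times_games = stats['points'] * stats['games']:
  pos    team  games  points  points_times_games
0   C  Eagles     61      49                2989
1   G  Eagles     58      22                1276
2   F  Eagles     72      37                2664
3   M   Lions     37       2                  74
4   C   Lions     21      42                 882
5   F  Eagles     15       8                 120
6   M   Lions     57      10                 570
sort by games:
  pos    team  games  points  points_times_games
5   F  Eagles     15       8                 120
4   C   Lions     21      42                 882
3   M   Lions     37       2                  74
6   M   Lions     57      10                 570
1   G  Eagles     58      22                1276
0   C  Eagles     61      49                2989
2   F  Eagles     72      37                2664
mean of column 'points_times_games' → 1225.0

1225.0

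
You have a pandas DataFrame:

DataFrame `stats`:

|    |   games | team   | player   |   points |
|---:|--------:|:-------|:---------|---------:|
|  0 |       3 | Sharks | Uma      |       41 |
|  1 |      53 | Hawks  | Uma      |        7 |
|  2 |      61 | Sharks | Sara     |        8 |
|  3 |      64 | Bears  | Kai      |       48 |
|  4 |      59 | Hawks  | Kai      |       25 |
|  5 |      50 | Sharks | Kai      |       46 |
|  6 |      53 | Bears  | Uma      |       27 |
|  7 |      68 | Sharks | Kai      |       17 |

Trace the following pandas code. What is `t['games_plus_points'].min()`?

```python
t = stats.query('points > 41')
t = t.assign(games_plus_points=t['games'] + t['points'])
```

filter rows where points > 41:
   games    team player  points
3     64   Bears    Kai      48
5     50  Sharks    Kai      46
add column games_plus_points = t['games'] + t['points']:
   games    team player  points  games_plus_points
3     64   Bears    Kai      48                112
5     50  Sharks    Kai      46                 96
Finally, min of column 'games_plus_points' = 96.

96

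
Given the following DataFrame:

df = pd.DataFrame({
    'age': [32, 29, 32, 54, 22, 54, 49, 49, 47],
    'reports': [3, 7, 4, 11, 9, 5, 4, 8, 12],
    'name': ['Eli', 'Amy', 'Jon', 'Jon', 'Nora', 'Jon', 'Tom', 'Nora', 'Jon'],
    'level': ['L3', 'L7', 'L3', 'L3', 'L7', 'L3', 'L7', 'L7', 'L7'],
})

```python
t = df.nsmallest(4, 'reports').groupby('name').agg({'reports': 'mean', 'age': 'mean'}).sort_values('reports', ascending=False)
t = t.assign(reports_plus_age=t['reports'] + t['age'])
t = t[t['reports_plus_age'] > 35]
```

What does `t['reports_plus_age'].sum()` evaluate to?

100.5

take 4 rows with smallest reports:
   age  reports name level
0   32        3  Eli    L3
2   32        4  Jon    L3
6   49        4  Tom    L7
5   54        5  Jon    L3
group by name: mean(reports), mean(age):
      reports   age
name               
Eli       3.0  32.0
Jon       4.5  43.0
Tom       4.0  49.0
sort by reports descending:
      reports   age
name               
Jon       4.5  43.0
Tom       4.0  49.0
Eli       3.0  32.0
add column reports_plus_age = t['reports'] + t['age']:
      reports   age  reports_plus_age
name                                 
Jon       4.5  43.0              47.5
Tom       4.0  49.0              53.0
Eli       3.0  32.0              35.0
filter rows where reports_plus_age > 35:
      reports   age  reports_plus_age
name                                 
Jon       4.5  43.0              47.5
Tom       4.0  49.0              53.0
So sum() = 100.5.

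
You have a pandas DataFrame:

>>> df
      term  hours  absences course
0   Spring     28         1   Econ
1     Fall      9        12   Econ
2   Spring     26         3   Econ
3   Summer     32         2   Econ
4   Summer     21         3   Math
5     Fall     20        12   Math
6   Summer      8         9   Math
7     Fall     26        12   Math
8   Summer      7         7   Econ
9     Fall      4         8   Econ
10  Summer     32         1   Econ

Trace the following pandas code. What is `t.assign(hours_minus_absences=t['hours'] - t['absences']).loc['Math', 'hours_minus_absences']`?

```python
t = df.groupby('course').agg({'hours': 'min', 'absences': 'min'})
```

5

group by course: min(hours), min(absences):
        hours  absences
course                 
Econ        4         1
Math        8         3
add column hours_minus_absences = t['hours'] - t['absences']:
        hours  absences  hours_minus_absences
course                                       
Econ        4         1                     3
Math        8         3                     5
Taking the value at row 'Math', column 'hours_minus_absences' gives 5.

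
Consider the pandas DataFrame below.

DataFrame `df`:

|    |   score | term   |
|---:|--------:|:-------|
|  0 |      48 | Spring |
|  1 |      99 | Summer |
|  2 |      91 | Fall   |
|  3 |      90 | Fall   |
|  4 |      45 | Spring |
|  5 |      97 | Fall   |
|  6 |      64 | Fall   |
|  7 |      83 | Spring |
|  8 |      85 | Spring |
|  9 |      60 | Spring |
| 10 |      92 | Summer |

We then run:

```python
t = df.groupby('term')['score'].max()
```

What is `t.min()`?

group by term, max of score:
term
Fall      97
Spring    85
Summer    99
Name: score, dtype: int64
Taking the min of the resulting series gives 85.

85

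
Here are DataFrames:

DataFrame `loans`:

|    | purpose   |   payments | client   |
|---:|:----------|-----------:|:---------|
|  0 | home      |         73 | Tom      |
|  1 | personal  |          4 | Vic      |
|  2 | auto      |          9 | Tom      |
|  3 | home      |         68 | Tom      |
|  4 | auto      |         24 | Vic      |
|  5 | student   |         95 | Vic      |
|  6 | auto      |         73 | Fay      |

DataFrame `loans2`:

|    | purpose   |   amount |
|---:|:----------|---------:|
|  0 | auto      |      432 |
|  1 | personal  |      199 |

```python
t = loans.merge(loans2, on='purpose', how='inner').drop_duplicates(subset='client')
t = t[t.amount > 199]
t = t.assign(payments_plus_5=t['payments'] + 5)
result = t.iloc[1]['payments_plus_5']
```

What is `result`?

78

merge on 'purpose' (how='inner') → 4 rows:
    purpose  payments client  amount
0  personal         4    Vic     199
1      auto         9    Tom     432
2      auto        24    Vic     432
3      auto        73    Fay     432
drop duplicate client (keep=first):
    purpose  payments client  amount
0  personal         4    Vic     199
1      auto         9    Tom     432
3      auto        73    Fay     432
filter rows where amount > 199:
  purpose  payments client  amount
1    auto         9    Tom     432
3    auto        73    Fay     432
add column payments_plus_5 = t['payments'] + 5:
  purpose  payments client  amount  payments_plus_5
1    auto         9    Tom     432               14
3    auto        73    Fay     432               78
Reading off the value at position 1, column 'payments_plus_5', we get 78.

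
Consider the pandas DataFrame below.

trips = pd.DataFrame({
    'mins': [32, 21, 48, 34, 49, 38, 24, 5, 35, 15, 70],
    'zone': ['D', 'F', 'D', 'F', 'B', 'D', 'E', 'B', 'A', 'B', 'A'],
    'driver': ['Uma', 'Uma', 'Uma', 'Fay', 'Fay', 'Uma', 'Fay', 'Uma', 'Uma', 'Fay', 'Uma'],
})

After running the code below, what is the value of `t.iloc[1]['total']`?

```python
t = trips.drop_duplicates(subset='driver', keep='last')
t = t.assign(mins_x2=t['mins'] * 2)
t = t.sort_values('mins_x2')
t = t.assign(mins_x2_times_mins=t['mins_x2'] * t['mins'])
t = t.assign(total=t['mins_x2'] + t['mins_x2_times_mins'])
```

9940

drop duplicate driver (keep=last):
    mins zone driver
9     15    B    Fay
10    70    A    Uma
add column mins_x2 = t['mins'] * 2:
    mins zone driver  mins_x2
9     15    B    Fay       30
10    70    A    Uma      140
sort by mins_x2:
    mins zone driver  mins_x2
9     15    B    Fay       30
10    70    A    Uma      140
add column mins_x2_times_mins = t['mins_x2'] * t['mins']:
    mins zone driver  mins_x2  mins_x2_times_mins
9     15    B    Fay       30                 450
10    70    A    Uma      140                9800
add column total = t['mins_x2'] + t['mins_x2_times_mins']:
    mins zone driver  mins_x2  mins_x2_times_mins  total
9     15    B    Fay       30                 450    480
10    70    A    Uma      140                9800   9940
Then the value at position 1, column 'total': 9940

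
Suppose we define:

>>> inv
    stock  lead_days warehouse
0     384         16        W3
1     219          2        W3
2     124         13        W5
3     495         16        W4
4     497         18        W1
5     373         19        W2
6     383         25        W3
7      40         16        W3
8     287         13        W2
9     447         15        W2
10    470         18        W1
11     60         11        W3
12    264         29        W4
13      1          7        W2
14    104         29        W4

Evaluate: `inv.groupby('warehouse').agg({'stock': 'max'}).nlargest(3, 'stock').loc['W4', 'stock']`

495

group by warehouse, max of stock:
           stock
warehouse       
W1           497
W2           447
W3           384
W4           495
W5           124
take 3 rows with largest stock:
           stock
warehouse       
W1           497
W4           495
W2           447
value at row 'W4', column 'stock' → 495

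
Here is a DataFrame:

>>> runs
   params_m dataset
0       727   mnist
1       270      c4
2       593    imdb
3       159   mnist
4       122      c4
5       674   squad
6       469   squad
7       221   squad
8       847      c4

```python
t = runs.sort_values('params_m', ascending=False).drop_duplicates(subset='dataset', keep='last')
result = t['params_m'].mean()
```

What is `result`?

273.75

sort by params_m descending:
   params_m dataset
8       847      c4
0       727   mnist
5       674   squad
2       593    imdb
6       469   squad
1       270      c4
7       221   squad
3       159   mnist
4       122      c4
drop duplicate dataset (keep=last):
   params_m dataset
2       593    imdb
7       221   squad
3       159   mnist
4       122      c4
mean of column 'params_m' → 273.75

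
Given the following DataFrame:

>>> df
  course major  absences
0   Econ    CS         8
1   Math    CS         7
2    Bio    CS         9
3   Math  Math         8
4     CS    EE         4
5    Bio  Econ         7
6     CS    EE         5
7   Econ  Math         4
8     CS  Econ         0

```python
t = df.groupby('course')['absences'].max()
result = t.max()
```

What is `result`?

group by course, max of absences:
course
Bio     9
CS      5
Econ    8
Math    8
Name: absences, dtype: int64
Taking the max of the resulting series gives 9.

9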